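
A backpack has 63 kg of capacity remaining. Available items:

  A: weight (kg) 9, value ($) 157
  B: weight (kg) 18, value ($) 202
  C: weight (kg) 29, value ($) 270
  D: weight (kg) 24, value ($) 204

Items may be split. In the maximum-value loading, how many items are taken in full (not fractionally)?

Greedy by value/weight ratio, highest first.
Order: A (157/9=17.44) > B (202/18=11.22) > C (270/29=9.31) > D (204/24=8.50)
Fill: take A (9 @ 157) → take B (18 @ 202) → take C (29 @ 270) → take 7/24 of D → 59.50; 63/63 used.
3 item(s) taken whole; one partial (take 7/24 of D).

3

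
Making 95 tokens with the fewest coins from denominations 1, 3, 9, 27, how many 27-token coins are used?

95 − 3×27→14 − 1×9→5 − 1×3→2 − 2×1→0
Count of 27: 3

3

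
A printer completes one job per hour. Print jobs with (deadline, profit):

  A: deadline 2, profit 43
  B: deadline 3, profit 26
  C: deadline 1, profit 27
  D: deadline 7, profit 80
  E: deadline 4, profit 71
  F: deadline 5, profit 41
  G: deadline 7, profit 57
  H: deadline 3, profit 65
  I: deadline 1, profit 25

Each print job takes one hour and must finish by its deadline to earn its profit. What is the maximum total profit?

384

Profit order: D=80 E=71 H=65 G=57 A=43 F=41 C=27 B=26 I=25
Assign: D→slot 7, E→slot 4, H→slot 3, G→slot 6, A→slot 2, F→slot 5, C→slot 1, B skipped, I skipped.
Slots: [1:C] [2:A] [3:H] [4:E] [5:F] [6:G] [7:D]
Profit = 27 + 43 + 65 + 71 + 41 + 57 + 80 = 384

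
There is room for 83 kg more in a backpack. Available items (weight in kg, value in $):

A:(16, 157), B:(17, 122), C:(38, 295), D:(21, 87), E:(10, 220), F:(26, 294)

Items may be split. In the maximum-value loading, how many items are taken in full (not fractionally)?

3

Ratios (sorted): E 22.00, F 11.31, A 9.81, C 7.76, B 7.18, D 4.14
take E (10 @ 220); take F (26 @ 294); take A (16 @ 157); take 31/38 of C → 240.66. Capacity used 83/83.
3 item(s) taken whole; one partial (take 31/38 of C).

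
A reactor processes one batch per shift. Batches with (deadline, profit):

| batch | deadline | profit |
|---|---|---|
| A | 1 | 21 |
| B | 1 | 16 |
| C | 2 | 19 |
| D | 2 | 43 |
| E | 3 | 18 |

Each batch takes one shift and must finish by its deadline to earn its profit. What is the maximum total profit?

82

Profit order: D=43 A=21 C=19 E=18 B=16
Assign: D→slot 2, A→slot 1, C skipped, E→slot 3, B skipped.
Slots: [1:A] [2:D] [3:E]
Profit = 21 + 43 + 18 = 82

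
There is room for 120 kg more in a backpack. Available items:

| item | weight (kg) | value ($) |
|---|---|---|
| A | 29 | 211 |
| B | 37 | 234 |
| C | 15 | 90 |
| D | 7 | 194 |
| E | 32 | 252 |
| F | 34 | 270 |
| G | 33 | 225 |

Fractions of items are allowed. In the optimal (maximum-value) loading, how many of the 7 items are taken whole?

4

Sort by value per unit weight and fill in that order.
Ratios (sorted): D 27.71, F 7.94, E 7.88, A 7.28, G 6.82, B 6.32, C 6.00
take D (7 @ 194); take F (34 @ 270); take E (32 @ 252); take A (29 @ 211); take 18/33 of G → 122.73. Capacity used 120/120.
4 item(s) taken whole; one partial (take 18/33 of G).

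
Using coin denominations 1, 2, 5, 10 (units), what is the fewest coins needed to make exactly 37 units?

5

37 − 3×10→7 − 1×5→2 − 1×2→0
Total coins = 3 + 1 + 1 = 5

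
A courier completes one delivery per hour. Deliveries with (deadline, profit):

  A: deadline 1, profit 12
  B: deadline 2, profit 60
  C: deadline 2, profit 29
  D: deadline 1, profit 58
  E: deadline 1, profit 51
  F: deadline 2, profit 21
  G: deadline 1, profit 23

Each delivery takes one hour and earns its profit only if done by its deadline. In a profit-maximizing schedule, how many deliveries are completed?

Profit order: B=60 D=58 E=51 C=29 G=23 F=21 A=12
Assign: B→slot 2, D→slot 1, E skipped, C skipped, G skipped, F skipped, A skipped.
Slots: [1:D] [2:B]
2 of 7 scheduled.

2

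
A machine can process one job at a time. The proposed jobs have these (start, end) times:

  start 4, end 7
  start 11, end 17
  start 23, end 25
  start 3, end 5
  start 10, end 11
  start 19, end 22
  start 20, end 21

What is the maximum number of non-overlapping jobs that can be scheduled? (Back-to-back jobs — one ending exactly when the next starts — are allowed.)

5

Greedy by earliest finish: after sorting by end time, pick each interval compatible with the last pick.
By end time: (3,5), (4,7), (10,11), (11,17), (20,21), (19,22), (23,25).
Pick (3,5); next start ≥ 5 → (10,11); next start ≥ 11 → (11,17); next start ≥ 17 → (20,21); next start ≥ 21 → (23,25).
Selected 5 jobs.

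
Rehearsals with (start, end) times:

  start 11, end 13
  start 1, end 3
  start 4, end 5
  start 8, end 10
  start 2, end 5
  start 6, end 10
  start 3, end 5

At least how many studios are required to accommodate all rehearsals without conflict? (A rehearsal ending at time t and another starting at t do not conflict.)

starts: [1, 2, 3, 4, 6, 8, 11]
ends:   [3, 5, 5, 5, 10, 10, 13]
s1→1 s2→2 e3→1 s3→2 s4→3  — peak 3.

3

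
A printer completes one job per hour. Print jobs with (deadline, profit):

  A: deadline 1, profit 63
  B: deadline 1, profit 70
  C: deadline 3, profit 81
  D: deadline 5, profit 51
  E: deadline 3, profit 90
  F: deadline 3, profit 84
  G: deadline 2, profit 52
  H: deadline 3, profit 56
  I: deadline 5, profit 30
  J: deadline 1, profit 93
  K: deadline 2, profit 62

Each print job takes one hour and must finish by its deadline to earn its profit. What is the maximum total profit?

Take jobs in profit order; each goes to the latest open slot no later than its deadline.
By profit: J(d1,93), E(d3,90), F(d3,84), C(d3,81), B(d1,70), A(d1,63), K(d2,62), H(d3,56), G(d2,52), D(d5,51), I(d5,30)
J→slot 1; E→slot 3; F→slot 2; C skipped; B skipped; A skipped; K skipped; H skipped; G skipped; D→slot 5; I→slot 4.
Profit = 93 + 84 + 90 + 30 + 51 = 348

348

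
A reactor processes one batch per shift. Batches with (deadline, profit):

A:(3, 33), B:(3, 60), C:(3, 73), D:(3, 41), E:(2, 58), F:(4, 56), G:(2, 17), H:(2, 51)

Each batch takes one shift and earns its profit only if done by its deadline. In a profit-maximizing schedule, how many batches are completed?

4

Take jobs in profit order; each goes to the latest open slot no later than its deadline.
By profit: C(d3,73), B(d3,60), E(d2,58), F(d4,56), H(d2,51), D(d3,41), A(d3,33), G(d2,17)
C→slot 3; B→slot 2; E→slot 1; F→slot 4; H skipped; D skipped; A skipped; G skipped.
4 of 8 scheduled.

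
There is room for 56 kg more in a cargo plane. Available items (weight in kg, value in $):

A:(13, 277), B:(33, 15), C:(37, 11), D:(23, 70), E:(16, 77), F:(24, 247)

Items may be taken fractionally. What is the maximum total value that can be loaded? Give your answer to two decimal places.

610.13

Ratios (sorted): A 21.31, F 10.29, E 4.81, D 3.04, B 0.45, C 0.30
take A (13 @ 277); take F (24 @ 247); take E (16 @ 77); take 3/23 of D → 9.13. Capacity used 56/56.
Total value = 610.13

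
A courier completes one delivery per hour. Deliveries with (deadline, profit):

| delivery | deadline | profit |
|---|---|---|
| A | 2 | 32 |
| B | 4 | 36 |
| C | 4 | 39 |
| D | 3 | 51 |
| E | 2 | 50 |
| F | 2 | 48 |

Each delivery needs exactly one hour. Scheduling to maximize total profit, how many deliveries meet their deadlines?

Profit order: D=51 E=50 F=48 C=39 B=36 A=32
Assign: D→slot 3, E→slot 2, F→slot 1, C→slot 4, B skipped, A skipped.
Slots: [1:F] [2:E] [3:D] [4:C]
4 of 6 scheduled.

4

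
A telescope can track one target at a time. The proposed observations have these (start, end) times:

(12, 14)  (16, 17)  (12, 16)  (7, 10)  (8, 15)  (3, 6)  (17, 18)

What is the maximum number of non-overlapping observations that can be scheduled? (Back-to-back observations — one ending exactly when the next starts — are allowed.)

Order by finish time; keep every interval that doesn't clash with the previous kept one.
By end time: (3,6), (7,10), (12,14), (8,15), (12,16), (16,17), (17,18).
Pick (3,6); next start ≥ 6 → (7,10); next start ≥ 10 → (12,14); next start ≥ 14 → (16,17); next start ≥ 17 → (17,18).
Selected 5 observations.

5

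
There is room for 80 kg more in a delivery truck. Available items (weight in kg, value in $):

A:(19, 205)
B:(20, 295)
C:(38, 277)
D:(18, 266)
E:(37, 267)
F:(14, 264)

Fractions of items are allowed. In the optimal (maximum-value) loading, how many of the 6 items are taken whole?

Order: F (264/14=18.86) > D (266/18=14.78) > B (295/20=14.75) > A (205/19=10.79) > C (277/38=7.29) > E (267/37=7.22)
Fill: take F (14 @ 264) → take D (18 @ 266) → take B (20 @ 295) → take A (19 @ 205) → take 9/38 of C → 65.61; 80/80 used.
4 item(s) taken whole; one partial (take 9/38 of C).

4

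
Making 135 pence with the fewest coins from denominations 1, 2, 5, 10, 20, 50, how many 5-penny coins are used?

1

135 − 2×50→35 − 1×20→15 − 1×10→5 − 1×5→0
Count of 5: 1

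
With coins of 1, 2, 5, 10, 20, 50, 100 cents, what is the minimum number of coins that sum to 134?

Use the largest denomination that fits, subtract, and repeat.
134 − 1×100→34 − 1×20→14 − 1×10→4 − 2×2→0
Total coins = 1 + 1 + 1 + 2 = 5

5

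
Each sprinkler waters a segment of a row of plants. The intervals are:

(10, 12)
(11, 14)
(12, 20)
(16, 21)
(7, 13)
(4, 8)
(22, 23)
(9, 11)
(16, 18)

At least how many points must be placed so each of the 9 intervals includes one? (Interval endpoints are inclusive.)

Process intervals by earliest right end; each time one isn't hit yet, stab at its right endpoint.
Sorted: [4,8] [9,11] [10,12] [7,13] [11,14] [16,18] [12,20] [16,21] [22,23]
{[4,8]} hit by 8; {[9,11],[10,12],[7,13],[11,14]} hit by 11; {[16,18],[12,20],[16,21]} hit by 18; {[22,23]} hit by 23.
Points: 8, 11, 18, 23 (4 total).

4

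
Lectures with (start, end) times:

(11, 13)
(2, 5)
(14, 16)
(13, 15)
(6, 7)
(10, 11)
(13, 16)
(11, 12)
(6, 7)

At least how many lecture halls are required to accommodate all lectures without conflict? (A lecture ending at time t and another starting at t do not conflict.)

3

The answer is the maximum number of intervals overlapping at any instant.
starts: [2, 6, 6, 10, 11, 11, 13, 13, 14]
ends:   [5, 7, 7, 11, 12, 13, 15, 16, 16]
s2→1 e5→0 s6→1 s6→2 e7→1 e7→0 s10→1 e11→0 s11→1 s11→2 e12→1 e13→0 s13→1 s13→2 s14→3  — peak 3.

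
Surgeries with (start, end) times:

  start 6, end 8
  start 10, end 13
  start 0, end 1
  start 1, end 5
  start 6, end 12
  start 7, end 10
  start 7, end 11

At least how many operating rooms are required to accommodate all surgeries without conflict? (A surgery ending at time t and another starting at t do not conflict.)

4

starts: [0, 1, 6, 6, 7, 7, 10]
ends:   [1, 5, 8, 10, 11, 12, 13]
s0→1 e1→0 s1→1 e5→0 s6→1 s6→2 s7→3 s7→4  — peak 4.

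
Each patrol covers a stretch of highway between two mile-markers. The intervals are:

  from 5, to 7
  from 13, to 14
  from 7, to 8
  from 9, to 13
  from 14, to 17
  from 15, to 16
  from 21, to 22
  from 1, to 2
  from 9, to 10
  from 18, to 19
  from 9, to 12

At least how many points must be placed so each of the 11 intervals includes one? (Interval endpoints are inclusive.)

7

Sort by right endpoint; whenever an interval is uncovered, place a point at its right end.
Sorted: [1,2] [5,7] [7,8] [9,10] [9,12] [9,13] [13,14] [15,16] [14,17] [18,19] [21,22]
{[1,2]} hit by 2; {[5,7],[7,8]} hit by 7; {[9,10],[9,12],[9,13]} hit by 10; {[13,14]} hit by 14; {[15,16],[14,17]} hit by 16; {[18,19]} hit by 19; {[21,22]} hit by 22.
Points: 2, 7, 10, 14, 16, 19, 22 (7 total).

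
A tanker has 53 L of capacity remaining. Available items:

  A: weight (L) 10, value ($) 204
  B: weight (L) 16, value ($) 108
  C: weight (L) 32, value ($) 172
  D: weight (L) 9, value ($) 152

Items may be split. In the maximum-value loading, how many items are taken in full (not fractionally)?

3

Greedy by value/weight ratio, highest first.
Ratios (sorted): A 20.40, D 16.89, B 6.75, C 5.38
take A (10 @ 204); take D (9 @ 152); take B (16 @ 108); take 18/32 of C → 96.75. Capacity used 53/53.
3 item(s) taken whole; one partial (take 18/32 of C).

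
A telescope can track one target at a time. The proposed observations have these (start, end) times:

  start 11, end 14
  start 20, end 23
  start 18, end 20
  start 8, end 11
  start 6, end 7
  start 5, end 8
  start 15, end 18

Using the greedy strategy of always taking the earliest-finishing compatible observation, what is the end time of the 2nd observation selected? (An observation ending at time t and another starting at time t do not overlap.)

11

Sorted by end: (6,7)  (5,8)  (8,11)  (11,14)  (15,18)  (18,20)  (20,23)
take (6,7); take (8,11); take (11,14); take (15,18); take (18,20); take (20,23).
Selected: (6,7) (8,11) (11,14) (15,18) (18,20) (20,23)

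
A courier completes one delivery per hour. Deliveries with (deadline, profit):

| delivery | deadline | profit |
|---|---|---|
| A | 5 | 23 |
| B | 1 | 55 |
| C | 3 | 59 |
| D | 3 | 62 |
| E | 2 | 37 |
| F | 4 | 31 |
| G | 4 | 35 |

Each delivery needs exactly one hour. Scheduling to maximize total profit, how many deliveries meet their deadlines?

5

By profit: D(d3,62), C(d3,59), B(d1,55), E(d2,37), G(d4,35), F(d4,31), A(d5,23)
D→slot 3; C→slot 2; B→slot 1; E skipped; G→slot 4; F skipped; A→slot 5.
5 of 7 scheduled.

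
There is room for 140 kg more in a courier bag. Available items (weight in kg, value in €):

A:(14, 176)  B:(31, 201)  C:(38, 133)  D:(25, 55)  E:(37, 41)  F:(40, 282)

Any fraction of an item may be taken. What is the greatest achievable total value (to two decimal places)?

Sort by value per unit weight and fill in that order.
Order: A (176/14=12.57) > F (282/40=7.05) > B (201/31=6.48) > C (133/38=3.50) > D (55/25=2.20) > E (41/37=1.11)
Fill: take A (14 @ 176) → take F (40 @ 282) → take B (31 @ 201) → take C (38 @ 133) → take 17/25 of D → 37.40; 140/140 used.
Total value = 829.40

829.40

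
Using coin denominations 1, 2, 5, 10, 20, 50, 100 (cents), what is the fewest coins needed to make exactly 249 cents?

Use the largest denomination that fits, subtract, and repeat.
249 = 2×100 + 2×20 + 1×5 + 2×2
Total coins = 2 + 2 + 1 + 2 = 7

7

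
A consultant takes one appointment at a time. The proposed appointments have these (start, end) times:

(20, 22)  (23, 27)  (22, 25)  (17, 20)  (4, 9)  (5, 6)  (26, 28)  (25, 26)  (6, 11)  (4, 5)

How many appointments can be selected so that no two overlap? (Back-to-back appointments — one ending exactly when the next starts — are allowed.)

8

Greedy by earliest finish: after sorting by end time, pick each interval compatible with the last pick.
Sorted by end: (4,5)  (5,6)  (4,9)  (6,11)  (17,20)  (20,22)  (22,25)  (25,26)  (23,27)  (26,28)
take (4,5); take (5,6); take (6,11); take (17,20); take (20,22); take (22,25); take (25,26); take (26,28).
Selected 8 appointments.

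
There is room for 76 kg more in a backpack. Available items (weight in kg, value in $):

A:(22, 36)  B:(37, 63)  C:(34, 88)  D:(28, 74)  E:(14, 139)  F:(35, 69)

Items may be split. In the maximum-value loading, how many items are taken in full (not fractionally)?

3

Sort by value per unit weight and fill in that order.
Ratios (sorted): E 9.93, D 2.64, C 2.59, F 1.97, B 1.70, A 1.64
take E (14 @ 139); take D (28 @ 74); take C (34 @ 88). Capacity used 76/76.
3 item(s) taken whole.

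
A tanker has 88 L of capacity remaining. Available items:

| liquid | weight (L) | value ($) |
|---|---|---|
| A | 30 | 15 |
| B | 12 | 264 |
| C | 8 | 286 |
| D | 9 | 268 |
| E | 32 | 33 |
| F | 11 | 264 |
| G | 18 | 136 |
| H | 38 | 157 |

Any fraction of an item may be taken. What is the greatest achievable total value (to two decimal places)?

1341.95

Order: C (286/8=35.75) > D (268/9=29.78) > F (264/11=24.00) > B (264/12=22.00) > G (136/18=7.56) > H (157/38=4.13) > E (33/32=1.03) > A (15/30=0.50)
Fill: take C (8 @ 286) → take D (9 @ 268) → take F (11 @ 264) → take B (12 @ 264) → take G (18 @ 136) → take 30/38 of H → 123.95; 88/88 used.
Total value = 1341.95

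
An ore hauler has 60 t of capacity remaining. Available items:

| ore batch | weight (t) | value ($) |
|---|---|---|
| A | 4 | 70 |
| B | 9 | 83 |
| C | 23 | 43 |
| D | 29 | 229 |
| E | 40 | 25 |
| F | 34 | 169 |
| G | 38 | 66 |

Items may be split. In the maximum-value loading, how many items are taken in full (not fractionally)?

3

Greedy by value/weight ratio, highest first.
Ratios (sorted): A 17.50, B 9.22, D 7.90, F 4.97, C 1.87, G 1.74, E 0.62
take A (4 @ 70); take B (9 @ 83); take D (29 @ 229); take 18/34 of F → 89.47. Capacity used 60/60.
3 item(s) taken whole; one partial (take 18/34 of F).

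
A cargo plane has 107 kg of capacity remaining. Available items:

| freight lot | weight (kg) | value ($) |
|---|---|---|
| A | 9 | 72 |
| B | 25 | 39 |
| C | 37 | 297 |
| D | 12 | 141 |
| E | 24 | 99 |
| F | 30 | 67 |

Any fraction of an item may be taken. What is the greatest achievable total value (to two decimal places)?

664.83

Order: D (141/12=11.75) > C (297/37=8.03) > A (72/9=8.00) > E (99/24=4.12) > F (67/30=2.23) > B (39/25=1.56)
Fill: take D (12 @ 141) → take C (37 @ 297) → take A (9 @ 72) → take E (24 @ 99) → take 25/30 of F → 55.83; 107/107 used.
Total value = 664.83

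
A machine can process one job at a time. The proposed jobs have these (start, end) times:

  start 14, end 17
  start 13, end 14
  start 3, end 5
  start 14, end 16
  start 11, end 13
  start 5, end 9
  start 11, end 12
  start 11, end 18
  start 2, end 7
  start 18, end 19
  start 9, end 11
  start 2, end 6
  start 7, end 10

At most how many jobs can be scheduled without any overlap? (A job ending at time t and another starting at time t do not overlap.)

7

Greedy by earliest finish: after sorting by end time, pick each interval compatible with the last pick.
Sorted by end: (3,5)  (2,6)  (2,7)  (5,9)  (7,10)  (9,11)  (11,12)  (11,13)  (13,14)  (14,16)  (14,17)  (11,18)  (18,19)
take (3,5); skip (2,6); take (5,9); take (9,11); take (11,12); skip (11,13); take (13,14); take (14,16); take (18,19).
Selected 7 jobs.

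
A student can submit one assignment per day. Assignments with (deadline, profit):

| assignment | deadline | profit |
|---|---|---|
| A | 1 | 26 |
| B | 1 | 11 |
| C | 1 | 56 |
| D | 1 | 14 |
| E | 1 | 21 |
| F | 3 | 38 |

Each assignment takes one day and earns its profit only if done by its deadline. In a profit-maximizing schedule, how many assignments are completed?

Sort by profit descending; place each in the latest free slot ≤ its deadline.
Profit order: C=56 F=38 A=26 E=21 D=14 B=11
Assign: C→slot 1, F→slot 3, A skipped, E skipped, D skipped, B skipped.
Slots: [1:C] [3:F]
2 of 6 scheduled.

2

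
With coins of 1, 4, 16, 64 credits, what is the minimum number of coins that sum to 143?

8

143 = 2×64 + 3×4 + 3×1
Total coins = 2 + 3 + 3 = 8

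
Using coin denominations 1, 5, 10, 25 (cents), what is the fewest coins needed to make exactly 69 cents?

8

Use the largest denomination that fits, subtract, and repeat.
69 − 2×25→19 − 1×10→9 − 1×5→4 − 4×1→0
Total coins = 2 + 1 + 1 + 4 = 8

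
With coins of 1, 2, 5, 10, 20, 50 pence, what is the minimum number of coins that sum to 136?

6

Use the largest denomination that fits, subtract, and repeat.
136 − 2×50→36 − 1×20→16 − 1×10→6 − 1×5→1 − 1×1→0
Total coins = 2 + 1 + 1 + 1 + 1 = 6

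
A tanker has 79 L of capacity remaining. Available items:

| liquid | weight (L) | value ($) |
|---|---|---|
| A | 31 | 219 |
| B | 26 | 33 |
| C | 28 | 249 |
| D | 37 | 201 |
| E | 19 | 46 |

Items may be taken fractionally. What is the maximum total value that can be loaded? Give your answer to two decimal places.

Ratios (sorted): C 8.89, A 7.06, D 5.43, E 2.42, B 1.27
take C (28 @ 249); take A (31 @ 219); take 20/37 of D → 108.65. Capacity used 79/79.
Total value = 576.65

576.65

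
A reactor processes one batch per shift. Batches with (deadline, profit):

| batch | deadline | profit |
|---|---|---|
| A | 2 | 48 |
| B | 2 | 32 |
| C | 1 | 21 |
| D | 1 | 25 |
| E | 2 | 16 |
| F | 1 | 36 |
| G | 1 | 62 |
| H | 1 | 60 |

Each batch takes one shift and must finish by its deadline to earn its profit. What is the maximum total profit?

110

Take jobs in profit order; each goes to the latest open slot no later than its deadline.
By profit: G(d1,62), H(d1,60), A(d2,48), F(d1,36), B(d2,32), D(d1,25), C(d1,21), E(d2,16)
G→slot 1; H skipped; A→slot 2; F skipped; B skipped; D skipped; C skipped; E skipped.
Profit = 62 + 48 = 110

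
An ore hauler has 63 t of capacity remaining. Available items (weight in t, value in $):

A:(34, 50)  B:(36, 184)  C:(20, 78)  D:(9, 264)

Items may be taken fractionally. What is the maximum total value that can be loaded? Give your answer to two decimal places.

518.20

Ratios (sorted): D 29.33, B 5.11, C 3.90, A 1.47
take D (9 @ 264); take B (36 @ 184); take 18/20 of C → 70.20. Capacity used 63/63.
Total value = 518.20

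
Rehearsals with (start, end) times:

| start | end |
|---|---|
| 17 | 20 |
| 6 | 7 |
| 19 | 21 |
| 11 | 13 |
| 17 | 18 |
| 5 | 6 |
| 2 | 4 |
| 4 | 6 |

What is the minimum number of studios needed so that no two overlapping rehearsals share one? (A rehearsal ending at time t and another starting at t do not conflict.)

The answer is the maximum number of intervals overlapping at any instant.
starts: [2, 4, 5, 6, 11, 17, 17, 19]
ends:   [4, 6, 6, 7, 13, 18, 20, 21]
s2→1 e4→0 s4→1 s5→2  — peak 2.

2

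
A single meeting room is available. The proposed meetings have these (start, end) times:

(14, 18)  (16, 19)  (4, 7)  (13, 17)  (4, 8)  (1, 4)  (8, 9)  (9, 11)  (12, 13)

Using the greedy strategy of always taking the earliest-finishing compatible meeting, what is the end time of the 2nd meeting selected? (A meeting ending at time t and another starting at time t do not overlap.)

7

Greedy by earliest finish: after sorting by end time, pick each interval compatible with the last pick.
By end time: (1,4), (4,7), (4,8), (8,9), (9,11), (12,13), (13,17), (14,18), (16,19).
Pick (1,4); next start ≥ 4 → (4,7); next start ≥ 7 → (8,9); next start ≥ 9 → (9,11); next start ≥ 11 → (12,13); next start ≥ 13 → (13,17).
Selected: (1,4) (4,7) (8,9) (9,11) (12,13) (13,17)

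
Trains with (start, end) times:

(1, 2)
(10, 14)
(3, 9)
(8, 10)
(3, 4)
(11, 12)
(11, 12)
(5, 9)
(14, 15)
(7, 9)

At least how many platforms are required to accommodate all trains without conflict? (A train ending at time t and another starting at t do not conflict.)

The answer is the maximum number of intervals overlapping at any instant.
starts: [1, 3, 3, 5, 7, 8, 10, 11, 11, 14]
ends:   [2, 4, 9, 9, 9, 10, 12, 12, 14, 15]
s1→1 e2→0 s3→1 s3→2 e4→1 s5→2 s7→3 s8→4  — peak 4.

4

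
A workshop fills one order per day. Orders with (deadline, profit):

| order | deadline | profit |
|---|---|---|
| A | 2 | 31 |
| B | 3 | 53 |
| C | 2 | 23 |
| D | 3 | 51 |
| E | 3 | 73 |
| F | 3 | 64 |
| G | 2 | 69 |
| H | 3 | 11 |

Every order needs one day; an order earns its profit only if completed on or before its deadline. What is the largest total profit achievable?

Take jobs in profit order; each goes to the latest open slot no later than its deadline.
By profit: E(d3,73), G(d2,69), F(d3,64), B(d3,53), D(d3,51), A(d2,31), C(d2,23), H(d3,11)
E→slot 3; G→slot 2; F→slot 1; B skipped; D skipped; A skipped; C skipped; H skipped.
Profit = 64 + 69 + 73 = 206

206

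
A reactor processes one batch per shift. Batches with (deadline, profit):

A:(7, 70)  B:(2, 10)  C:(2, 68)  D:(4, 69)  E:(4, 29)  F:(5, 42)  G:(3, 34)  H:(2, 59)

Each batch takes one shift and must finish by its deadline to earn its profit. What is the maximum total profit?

Take jobs in profit order; each goes to the latest open slot no later than its deadline.
By profit: A(d7,70), D(d4,69), C(d2,68), H(d2,59), F(d5,42), G(d3,34), E(d4,29), B(d2,10)
A→slot 7; D→slot 4; C→slot 2; H→slot 1; F→slot 5; G→slot 3; E skipped; B skipped.
Profit = 59 + 68 + 34 + 69 + 42 + 70 = 342

342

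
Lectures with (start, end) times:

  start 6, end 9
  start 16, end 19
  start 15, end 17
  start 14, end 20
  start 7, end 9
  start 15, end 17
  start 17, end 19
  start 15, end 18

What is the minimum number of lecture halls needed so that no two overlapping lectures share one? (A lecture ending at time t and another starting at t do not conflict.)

The answer is the maximum number of intervals overlapping at any instant.
Events (time:±→running): 6:+→1 7:+→2 9:-→1 9:-→0 14:+→1 15:+→2 15:+→3 15:+→4 16:+→5 … peak 5.

5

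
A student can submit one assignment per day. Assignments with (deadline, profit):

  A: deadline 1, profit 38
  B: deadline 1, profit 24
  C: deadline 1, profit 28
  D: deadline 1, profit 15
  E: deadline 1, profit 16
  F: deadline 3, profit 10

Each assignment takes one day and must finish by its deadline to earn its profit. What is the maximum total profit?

48

Profit order: A=38 C=28 B=24 E=16 D=15 F=10
Assign: A→slot 1, C skipped, B skipped, E skipped, D skipped, F→slot 3.
Slots: [1:A] [3:F]
Profit = 38 + 10 = 48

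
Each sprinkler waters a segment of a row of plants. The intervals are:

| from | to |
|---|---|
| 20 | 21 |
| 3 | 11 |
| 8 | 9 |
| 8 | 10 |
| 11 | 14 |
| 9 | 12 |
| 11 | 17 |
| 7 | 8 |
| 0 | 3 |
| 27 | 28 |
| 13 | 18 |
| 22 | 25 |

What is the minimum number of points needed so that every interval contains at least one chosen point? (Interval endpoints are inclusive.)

7

By right end: [0,3]  [7,8]  [8,9]  [8,10]  [3,11]  [9,12]  [11,14]  [11,17]  [13,18]  [20,21]  [22,25]  [27,28]
[0,3] uncovered → point at 3; [7,8] uncovered → point at 8; [9,12] uncovered → point at 12; [13,18] uncovered → point at 18; [20,21] uncovered → point at 21; [22,25] uncovered → point at 25; [27,28] uncovered → point at 28.
Points: 3, 8, 12, 18, 21, 25, 28 (7 total).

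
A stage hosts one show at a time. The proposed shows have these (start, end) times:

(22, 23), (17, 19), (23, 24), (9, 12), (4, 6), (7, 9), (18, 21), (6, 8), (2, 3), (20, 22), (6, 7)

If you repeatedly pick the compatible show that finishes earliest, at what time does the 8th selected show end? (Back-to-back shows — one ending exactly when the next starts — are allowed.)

23

Greedy by earliest finish: after sorting by end time, pick each interval compatible with the last pick.
Sorted by end: (2,3)  (4,6)  (6,7)  (6,8)  (7,9)  (9,12)  (17,19)  (18,21)  (20,22)  (22,23)  (23,24)
take (2,3); take (4,6); take (6,7); skip (6,8); take (7,9); take (9,12); take (17,19); take (20,22); take (22,23); take (23,24).
Selected: (2,3) (4,6) (6,7) (7,9) (9,12) (17,19) (20,22) (22,23) (23,24)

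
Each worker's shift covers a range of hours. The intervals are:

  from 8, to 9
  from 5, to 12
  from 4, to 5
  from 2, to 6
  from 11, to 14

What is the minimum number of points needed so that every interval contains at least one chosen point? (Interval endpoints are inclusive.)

3

Sort by right endpoint; whenever an interval is uncovered, place a point at its right end.
Sorted: [4,5] [2,6] [8,9] [5,12] [11,14]
{[4,5],[2,6]} hit by 5; {[8,9],[5,12]} hit by 9; {[11,14]} hit by 14.
Points: 5, 9, 14 (3 total).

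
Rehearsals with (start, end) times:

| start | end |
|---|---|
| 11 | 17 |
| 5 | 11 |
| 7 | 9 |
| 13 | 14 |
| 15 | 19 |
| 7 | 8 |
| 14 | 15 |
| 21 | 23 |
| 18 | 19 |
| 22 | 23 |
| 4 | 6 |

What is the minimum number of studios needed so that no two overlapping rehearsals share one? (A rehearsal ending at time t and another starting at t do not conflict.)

starts: [4, 5, 7, 7, 11, 13, 14, 15, 18, 21, 22]
ends:   [6, 8, 9, 11, 14, 15, 17, 19, 19, 23, 23]
s4→1 s5→2 e6→1 s7→2 s7→3  — peak 3.

3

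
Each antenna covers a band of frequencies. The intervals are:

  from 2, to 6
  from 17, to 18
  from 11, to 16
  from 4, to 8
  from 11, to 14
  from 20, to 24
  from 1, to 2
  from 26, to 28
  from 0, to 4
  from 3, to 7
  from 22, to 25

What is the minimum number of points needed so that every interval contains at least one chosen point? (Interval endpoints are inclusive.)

Process intervals by earliest right end; each time one isn't hit yet, stab at its right endpoint.
Sorted: [1,2] [0,4] [2,6] [3,7] [4,8] [11,14] [11,16] [17,18] [20,24] [22,25] [26,28]
{[1,2],[0,4],[2,6]} hit by 2; {[3,7],[4,8]} hit by 7; {[11,14],[11,16]} hit by 14; {[17,18]} hit by 18; {[20,24],[22,25]} hit by 24; {[26,28]} hit by 28.
Points: 2, 7, 14, 18, 24, 28 (6 total).

6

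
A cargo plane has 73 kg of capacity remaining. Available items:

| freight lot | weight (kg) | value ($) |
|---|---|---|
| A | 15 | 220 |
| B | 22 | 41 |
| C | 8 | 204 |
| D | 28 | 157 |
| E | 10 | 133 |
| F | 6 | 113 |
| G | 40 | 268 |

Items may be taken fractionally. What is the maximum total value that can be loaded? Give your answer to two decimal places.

897.80

Sort by value per unit weight and fill in that order.
Ratios (sorted): C 25.50, F 18.83, A 14.67, E 13.30, G 6.70, D 5.61, B 1.86
take C (8 @ 204); take F (6 @ 113); take A (15 @ 220); take E (10 @ 133); take 34/40 of G → 227.80. Capacity used 73/73.
Total value = 897.80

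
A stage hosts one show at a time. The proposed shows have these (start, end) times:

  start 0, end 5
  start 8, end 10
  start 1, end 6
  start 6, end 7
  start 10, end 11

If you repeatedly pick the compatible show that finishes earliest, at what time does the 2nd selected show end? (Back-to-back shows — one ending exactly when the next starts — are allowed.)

By end time: (0,5), (1,6), (6,7), (8,10), (10,11).
Pick (0,5); next start ≥ 5 → (6,7); next start ≥ 7 → (8,10); next start ≥ 10 → (10,11).
Selected: (0,5) (6,7) (8,10) (10,11)

7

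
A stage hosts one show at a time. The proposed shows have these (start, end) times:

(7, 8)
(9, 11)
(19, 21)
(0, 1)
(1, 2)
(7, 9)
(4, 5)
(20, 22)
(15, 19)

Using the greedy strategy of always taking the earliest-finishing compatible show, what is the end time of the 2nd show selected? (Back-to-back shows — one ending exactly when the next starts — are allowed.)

Order by finish time; keep every interval that doesn't clash with the previous kept one.
Sorted by end: (0,1)  (1,2)  (4,5)  (7,8)  (7,9)  (9,11)  (15,19)  (19,21)  (20,22)
take (0,1); take (1,2); take (4,5); take (7,8); skip (7,9); take (9,11); take (15,19); take (19,21).
Selected: (0,1) (1,2) (4,5) (7,8) (9,11) (15,19) (19,21)

2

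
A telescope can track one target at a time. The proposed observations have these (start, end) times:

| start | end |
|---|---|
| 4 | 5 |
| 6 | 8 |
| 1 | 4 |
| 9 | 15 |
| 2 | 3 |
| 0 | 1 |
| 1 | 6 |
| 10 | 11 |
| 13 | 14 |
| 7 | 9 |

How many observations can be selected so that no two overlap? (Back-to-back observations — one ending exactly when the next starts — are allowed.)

Sort by end time and greedily take each interval whose start is ≥ the last chosen end.
Sorted by end: (0,1)  (2,3)  (1,4)  (4,5)  (1,6)  (6,8)  (7,9)  (10,11)  (13,14)  (9,15)
take (0,1); take (2,3); take (4,5); skip (1,6); take (6,8); take (10,11); take (13,14).
Selected 6 observations.

6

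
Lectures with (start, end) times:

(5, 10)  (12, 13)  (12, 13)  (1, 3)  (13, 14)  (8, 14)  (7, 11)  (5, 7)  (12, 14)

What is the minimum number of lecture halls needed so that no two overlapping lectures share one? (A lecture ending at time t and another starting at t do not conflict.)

4

starts: [1, 5, 5, 7, 8, 12, 12, 12, 13]
ends:   [3, 7, 10, 11, 13, 13, 14, 14, 14]
s1→1 e3→0 s5→1 s5→2 e7→1 s7→2 s8→3 e10→2 e11→1 s12→2 s12→3 s12→4  — peak 4.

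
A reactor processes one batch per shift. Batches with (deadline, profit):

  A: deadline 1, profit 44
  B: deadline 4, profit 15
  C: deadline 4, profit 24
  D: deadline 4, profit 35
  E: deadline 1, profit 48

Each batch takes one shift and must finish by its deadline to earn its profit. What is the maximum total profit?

122

Profit order: E=48 A=44 D=35 C=24 B=15
Assign: E→slot 1, A skipped, D→slot 4, C→slot 3, B→slot 2.
Slots: [1:E] [2:B] [3:C] [4:D]
Profit = 48 + 15 + 24 + 35 = 122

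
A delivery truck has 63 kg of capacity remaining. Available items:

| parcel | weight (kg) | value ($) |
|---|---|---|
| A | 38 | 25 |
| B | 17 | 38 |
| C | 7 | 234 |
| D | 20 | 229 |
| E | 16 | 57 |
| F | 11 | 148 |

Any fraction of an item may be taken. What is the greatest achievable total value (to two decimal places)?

688.12

Ratios (sorted): C 33.43, F 13.45, D 11.45, E 3.56, B 2.24, A 0.66
take C (7 @ 234); take F (11 @ 148); take D (20 @ 229); take E (16 @ 57); take 9/17 of B → 20.12. Capacity used 63/63.
Total value = 688.12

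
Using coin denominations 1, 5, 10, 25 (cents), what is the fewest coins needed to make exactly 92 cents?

7

92 = 3×25 + 1×10 + 1×5 + 2×1
Total coins = 3 + 1 + 1 + 2 = 7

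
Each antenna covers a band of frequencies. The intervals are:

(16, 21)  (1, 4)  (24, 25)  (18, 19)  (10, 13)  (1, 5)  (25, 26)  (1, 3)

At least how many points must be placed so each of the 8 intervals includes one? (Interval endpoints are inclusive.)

Sorted: [1,3] [1,4] [1,5] [10,13] [18,19] [16,21] [24,25] [25,26]
{[1,3],[1,4],[1,5]} hit by 3; {[10,13]} hit by 13; {[18,19],[16,21]} hit by 19; {[24,25],[25,26]} hit by 25.
Points: 3, 13, 19, 25 (4 total).

4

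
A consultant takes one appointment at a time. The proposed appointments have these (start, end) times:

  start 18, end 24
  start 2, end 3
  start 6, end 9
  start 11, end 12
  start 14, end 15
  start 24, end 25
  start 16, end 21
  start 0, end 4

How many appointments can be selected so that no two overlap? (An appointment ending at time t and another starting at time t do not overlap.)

Order by finish time; keep every interval that doesn't clash with the previous kept one.
Sorted by end: (2,3)  (0,4)  (6,9)  (11,12)  (14,15)  (16,21)  (18,24)  (24,25)
take (2,3); skip (0,4); take (6,9); take (11,12); take (14,15); take (16,21); skip (18,24); take (24,25).
Selected 6 appointments.

6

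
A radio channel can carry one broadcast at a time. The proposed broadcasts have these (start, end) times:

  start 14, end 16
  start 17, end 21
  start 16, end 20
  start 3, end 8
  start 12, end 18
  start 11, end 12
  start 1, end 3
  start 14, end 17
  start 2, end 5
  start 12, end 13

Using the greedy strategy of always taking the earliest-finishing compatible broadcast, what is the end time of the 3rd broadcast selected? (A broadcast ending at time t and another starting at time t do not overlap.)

Greedy by earliest finish: after sorting by end time, pick each interval compatible with the last pick.
Sorted by end: (1,3)  (2,5)  (3,8)  (11,12)  (12,13)  (14,16)  (14,17)  (12,18)  (16,20)  (17,21)
take (1,3); skip (2,5); take (3,8); take (11,12); take (12,13); take (14,16); skip (14,17); take (16,20); skip (17,21).
Selected: (1,3) (3,8) (11,12) (12,13) (14,16) (16,20)

12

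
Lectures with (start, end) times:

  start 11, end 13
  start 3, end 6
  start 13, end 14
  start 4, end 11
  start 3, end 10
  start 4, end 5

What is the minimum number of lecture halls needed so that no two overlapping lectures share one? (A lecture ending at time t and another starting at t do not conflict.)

The answer is the maximum number of intervals overlapping at any instant.
Events (time:±→running): 3:+→1 3:+→2 4:+→3 4:+→4 … peak 4.

4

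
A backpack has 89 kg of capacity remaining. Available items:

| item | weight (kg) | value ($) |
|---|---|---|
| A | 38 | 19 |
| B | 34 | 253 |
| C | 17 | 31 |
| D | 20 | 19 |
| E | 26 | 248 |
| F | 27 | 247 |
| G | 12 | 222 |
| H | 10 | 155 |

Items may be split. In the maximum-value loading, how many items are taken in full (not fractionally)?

4

Greedy by value/weight ratio, highest first.
Order: G (222/12=18.50) > H (155/10=15.50) > E (248/26=9.54) > F (247/27=9.15) > B (253/34=7.44) > C (31/17=1.82) > D (19/20=0.95) > A (19/38=0.50)
Fill: take G (12 @ 222) → take H (10 @ 155) → take E (26 @ 248) → take F (27 @ 247) → take 14/34 of B → 104.18; 89/89 used.
4 item(s) taken whole; one partial (take 14/34 of B).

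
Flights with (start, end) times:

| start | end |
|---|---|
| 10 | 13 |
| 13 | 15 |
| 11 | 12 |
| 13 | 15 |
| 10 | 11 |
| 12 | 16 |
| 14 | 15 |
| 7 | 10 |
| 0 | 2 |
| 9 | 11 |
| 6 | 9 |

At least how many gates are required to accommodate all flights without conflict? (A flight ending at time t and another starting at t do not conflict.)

4

Events (time:±→running): 0:+→1 2:-→0 6:+→1 7:+→2 9:-→1 9:+→2 10:-→1 10:+→2 10:+→3 11:-→2 11:-→1 11:+→2 12:-→1 12:+→2 13:-→1 13:+→2 13:+→3 14:+→4 … peak 4.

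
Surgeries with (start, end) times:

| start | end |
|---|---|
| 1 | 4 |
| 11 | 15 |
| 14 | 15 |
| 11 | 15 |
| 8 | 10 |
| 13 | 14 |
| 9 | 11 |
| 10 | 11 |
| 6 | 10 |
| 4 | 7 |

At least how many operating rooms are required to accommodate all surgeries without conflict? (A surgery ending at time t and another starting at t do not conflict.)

3

The answer is the maximum number of intervals overlapping at any instant.
starts: [1, 4, 6, 8, 9, 10, 11, 11, 13, 14]
ends:   [4, 7, 10, 10, 11, 11, 14, 15, 15, 15]
s1→1 e4→0 s4→1 s6→2 e7→1 s8→2 s9→3  — peak 3.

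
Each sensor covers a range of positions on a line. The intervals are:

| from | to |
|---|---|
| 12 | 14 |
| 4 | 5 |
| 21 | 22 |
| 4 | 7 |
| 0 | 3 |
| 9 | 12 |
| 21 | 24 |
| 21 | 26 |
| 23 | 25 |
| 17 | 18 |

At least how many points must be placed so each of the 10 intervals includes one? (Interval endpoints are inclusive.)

6

Sort by right endpoint; whenever an interval is uncovered, place a point at its right end.
By right end: [0,3]  [4,5]  [4,7]  [9,12]  [12,14]  [17,18]  [21,22]  [21,24]  [23,25]  [21,26]
[0,3] uncovered → point at 3; [4,5] uncovered → point at 5; [9,12] uncovered → point at 12; [17,18] uncovered → point at 18; [21,22] uncovered → point at 22; [23,25] uncovered → point at 25.
Points: 3, 5, 12, 18, 22, 25 (6 total).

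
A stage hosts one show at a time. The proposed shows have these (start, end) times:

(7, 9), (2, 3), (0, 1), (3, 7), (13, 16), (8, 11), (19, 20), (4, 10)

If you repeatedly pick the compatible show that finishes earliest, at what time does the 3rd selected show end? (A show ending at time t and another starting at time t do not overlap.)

7

By end time: (0,1), (2,3), (3,7), (7,9), (4,10), (8,11), (13,16), (19,20).
Pick (0,1); next start ≥ 1 → (2,3); next start ≥ 3 → (3,7); next start ≥ 7 → (7,9); next start ≥ 9 → (13,16); next start ≥ 16 → (19,20).
Selected: (0,1) (2,3) (3,7) (7,9) (13,16) (19,20)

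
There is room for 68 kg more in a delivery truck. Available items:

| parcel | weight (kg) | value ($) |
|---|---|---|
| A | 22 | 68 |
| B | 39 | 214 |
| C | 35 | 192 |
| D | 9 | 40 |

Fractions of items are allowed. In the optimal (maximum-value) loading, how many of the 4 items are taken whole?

1

Sort by value per unit weight and fill in that order.
Order: B (214/39=5.49) > C (192/35=5.49) > D (40/9=4.44) > A (68/22=3.09)
Fill: take B (39 @ 214) → take 29/35 of C → 159.09; 68/68 used.
1 item(s) taken whole; one partial (take 29/35 of C).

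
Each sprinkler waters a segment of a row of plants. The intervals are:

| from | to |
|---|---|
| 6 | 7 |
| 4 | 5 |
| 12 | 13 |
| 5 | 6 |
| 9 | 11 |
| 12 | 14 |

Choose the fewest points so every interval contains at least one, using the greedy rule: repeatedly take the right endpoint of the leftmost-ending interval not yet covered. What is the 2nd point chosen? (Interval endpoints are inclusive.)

Sort by right endpoint; whenever an interval is uncovered, place a point at its right end.
By right end: [4,5]  [5,6]  [6,7]  [9,11]  [12,13]  [12,14]
[4,5] uncovered → point at 5; [6,7] uncovered → point at 7; [9,11] uncovered → point at 11; [12,13] uncovered → point at 13.
Points: 5, 7, 11, 13 (4 total).

7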